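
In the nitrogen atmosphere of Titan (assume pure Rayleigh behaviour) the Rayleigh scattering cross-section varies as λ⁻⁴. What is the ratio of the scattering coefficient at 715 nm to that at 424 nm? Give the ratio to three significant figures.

0.124

Rayleigh scattering ∝ λ⁻⁴, so the ratio of coefficients is the inverse fourth power of the wavelength ratio.
σ(715)/σ(424) = (424/715)⁴ = (0.5930)⁴ = 0.1237.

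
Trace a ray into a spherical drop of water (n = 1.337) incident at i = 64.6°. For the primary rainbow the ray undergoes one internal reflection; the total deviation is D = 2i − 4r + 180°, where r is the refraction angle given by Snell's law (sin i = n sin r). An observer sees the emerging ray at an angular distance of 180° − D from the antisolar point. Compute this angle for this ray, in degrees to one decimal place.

40.8°

sin r = sin 64.6° / 1.337 = 0.9033/1.337 = 0.6756; r = 42.50°.
D = 2·64.6° − 4·42.50° + 180° = 129.20° − 170.02° + 180° = 139.18°.
Angle from antisolar point = 180° − D = 40.82°.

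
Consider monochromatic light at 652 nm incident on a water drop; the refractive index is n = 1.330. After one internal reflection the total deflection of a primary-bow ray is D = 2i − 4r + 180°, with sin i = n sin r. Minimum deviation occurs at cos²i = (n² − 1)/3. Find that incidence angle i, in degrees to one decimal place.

59.6°

cos²i = (1.330² − 1)/3 = (1.76890 − 1)/3 = 0.25630.
cos i = 0.50626, so i = 59.585°.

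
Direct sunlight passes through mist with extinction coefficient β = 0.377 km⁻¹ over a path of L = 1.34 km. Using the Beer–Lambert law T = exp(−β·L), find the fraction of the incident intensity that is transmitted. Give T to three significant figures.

0.603

τ = β·L = 0.377 × 1.34 = 0.5052.
T = exp(−0.5052) = 0.6034.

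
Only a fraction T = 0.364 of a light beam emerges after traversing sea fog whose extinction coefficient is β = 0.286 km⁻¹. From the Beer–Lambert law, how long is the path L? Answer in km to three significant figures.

3.53 km

Beer–Lambert: T = exp(−βL) ⇒ L = −ln(T)/β = −ln(0.364)/0.286 = 1.0106/0.286 = 3.534 km.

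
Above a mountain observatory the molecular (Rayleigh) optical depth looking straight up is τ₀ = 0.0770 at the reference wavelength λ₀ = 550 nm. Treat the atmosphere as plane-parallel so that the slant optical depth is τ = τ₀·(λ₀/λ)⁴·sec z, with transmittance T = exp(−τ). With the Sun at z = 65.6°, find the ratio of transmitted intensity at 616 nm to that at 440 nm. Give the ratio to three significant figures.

1.40

Airmass: sec 65.6° = 2.4207.
τ(616 nm) = 0.0770 × (550/616)⁴ × 2.4207 = 0.0770 × 0.6355 × 2.4207 = 0.1185.
τ(440 nm) = 0.0770 × (550/440)⁴ × 2.4207 = 0.0770 × 2.4414 × 2.4207 = 0.4551.
T(616)/T(440) = exp(τ_B − τ_A) = exp(0.3366) = 1.4002.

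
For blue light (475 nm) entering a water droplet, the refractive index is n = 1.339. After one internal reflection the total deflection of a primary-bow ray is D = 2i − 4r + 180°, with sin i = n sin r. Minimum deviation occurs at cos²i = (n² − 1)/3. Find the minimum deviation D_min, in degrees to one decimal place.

cos²i = (1.79292 − 1)/3 = 0.26431; i = arccos(0.51411) = 59.062°.
sin r = sin 59.062°/1.339 = 0.64057; r = 39.834°.
D_min = 2·59.062° − 4·39.834° + 180° = 138.786°.

138.8°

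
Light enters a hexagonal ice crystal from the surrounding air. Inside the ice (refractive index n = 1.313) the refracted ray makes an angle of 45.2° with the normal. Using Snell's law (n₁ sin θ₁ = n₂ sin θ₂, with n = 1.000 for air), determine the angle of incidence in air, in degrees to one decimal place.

68.7°

Snell: sin θ_i = n · sin θ_r = 1.313 × sin 45.2° = 1.313 × 0.7096 = 0.9317.
θ_i = arcsin(0.9317) = 68.70°.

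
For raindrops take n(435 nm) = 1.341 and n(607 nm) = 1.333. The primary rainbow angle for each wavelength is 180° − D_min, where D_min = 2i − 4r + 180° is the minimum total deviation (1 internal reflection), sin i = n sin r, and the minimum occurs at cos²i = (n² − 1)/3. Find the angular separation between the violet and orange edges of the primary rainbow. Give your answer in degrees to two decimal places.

1.15°

At 435 nm (n = 1.341): cos²i = 0.26609 → i = 58.946°, r = 39.705°, D_min = 139.071°, rainbow angle = 40.929°.
At 607 nm (n = 1.333): cos²i = 0.25896 → i = 59.410°, r = 40.225°, D_min = 137.922°, rainbow angle = 42.078°.
Angular width = |40.929° − 42.078°| = 1.149°.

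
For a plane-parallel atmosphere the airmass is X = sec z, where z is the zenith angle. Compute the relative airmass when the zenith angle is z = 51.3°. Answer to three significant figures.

1.60

X = sec z = 1/cos 51.3° = 1/0.6252 = 1.5994.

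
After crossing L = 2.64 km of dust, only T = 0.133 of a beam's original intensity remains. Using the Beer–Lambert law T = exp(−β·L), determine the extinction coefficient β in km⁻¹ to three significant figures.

0.764 km⁻¹

Beer–Lambert: T = exp(−βL) ⇒ β = −ln(T)/L = −ln(0.133)/2.64 = 2.0174/2.64 = 0.7642 km⁻¹.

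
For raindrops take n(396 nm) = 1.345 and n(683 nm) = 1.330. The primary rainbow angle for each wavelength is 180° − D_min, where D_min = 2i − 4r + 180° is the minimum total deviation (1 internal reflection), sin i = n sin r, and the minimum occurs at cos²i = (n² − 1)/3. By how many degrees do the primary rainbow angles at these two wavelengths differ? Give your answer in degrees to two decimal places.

2.15°

At 396 nm (n = 1.345): cos²i = 0.26967 → i = 58.715°, r = 39.448°, D_min = 139.635°, rainbow angle = 40.365°.
At 683 nm (n = 1.330): cos²i = 0.25630 → i = 59.585°, r = 40.422°, D_min = 137.484°, rainbow angle = 42.516°.
Angular width = |40.365° − 42.516°| = 2.152°.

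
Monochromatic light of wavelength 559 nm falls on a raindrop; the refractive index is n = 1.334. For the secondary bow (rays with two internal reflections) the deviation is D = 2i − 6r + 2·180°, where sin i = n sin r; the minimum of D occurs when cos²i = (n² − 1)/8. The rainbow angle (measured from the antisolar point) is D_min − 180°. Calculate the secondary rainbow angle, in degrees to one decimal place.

51.2°

cos²i = (1.77956 − 1)/8 = 0.09744; i = arccos(0.31216) = 71.810°.
sin r = sin 71.810°/1.334 = 0.71217; r = 45.411°.
D_min = 2·71.810° − 6·45.411° + 360° = 231.153°.
Rainbow angle = D_min − 180° = 51.153°.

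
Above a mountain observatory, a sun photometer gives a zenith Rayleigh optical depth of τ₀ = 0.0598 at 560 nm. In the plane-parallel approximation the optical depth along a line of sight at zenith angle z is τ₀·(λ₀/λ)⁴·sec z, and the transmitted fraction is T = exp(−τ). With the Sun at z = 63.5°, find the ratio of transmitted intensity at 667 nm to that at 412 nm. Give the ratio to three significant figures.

1.48

Airmass: sec 63.5° = 2.2412.
τ(667 nm) = 0.0598 × (560/667)⁴ × 2.2412 = 0.0598 × 0.4969 × 2.2412 = 0.0666.
τ(412 nm) = 0.0598 × (560/412)⁴ × 2.2412 = 0.0598 × 3.4132 × 2.2412 = 0.4574.
T(667)/T(412) = exp(τ_B − τ_A) = exp(0.3909) = 1.4782.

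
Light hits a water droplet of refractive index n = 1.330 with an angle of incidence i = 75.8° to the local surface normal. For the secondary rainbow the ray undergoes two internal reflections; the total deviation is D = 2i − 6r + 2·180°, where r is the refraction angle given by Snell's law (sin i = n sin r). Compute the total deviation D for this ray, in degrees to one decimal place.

230.8°

sin r = sin 75.8° / 1.330 = 0.9694/1.330 = 0.7289; r = 46.79°.
D = 2·75.8° − 6·46.79° + 2·180° = 151.60° − 280.77° + 360° = 230.83°.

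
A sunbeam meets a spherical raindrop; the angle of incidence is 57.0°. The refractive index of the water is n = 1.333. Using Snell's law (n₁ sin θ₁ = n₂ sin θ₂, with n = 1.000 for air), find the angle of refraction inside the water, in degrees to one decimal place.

Snell: sin θ_r = sin θ_i / n = sin 57.0° / 1.333 = 0.8387 / 1.333 = 0.6292.
θ_r = arcsin(0.6292) = 38.99°.

39.0°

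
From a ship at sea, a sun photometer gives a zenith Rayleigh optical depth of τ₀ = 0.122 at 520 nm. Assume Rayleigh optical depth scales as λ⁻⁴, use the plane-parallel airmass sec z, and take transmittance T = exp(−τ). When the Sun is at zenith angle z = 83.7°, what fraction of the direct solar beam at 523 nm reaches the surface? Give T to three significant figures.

0.337

sec 83.7° = 9.1129.
τ = 0.122 × (520/523)⁴ × 9.1129 = 0.122 × 0.9773 × 9.1129 = 1.0865.
T = exp(−1.0865) = 0.3374.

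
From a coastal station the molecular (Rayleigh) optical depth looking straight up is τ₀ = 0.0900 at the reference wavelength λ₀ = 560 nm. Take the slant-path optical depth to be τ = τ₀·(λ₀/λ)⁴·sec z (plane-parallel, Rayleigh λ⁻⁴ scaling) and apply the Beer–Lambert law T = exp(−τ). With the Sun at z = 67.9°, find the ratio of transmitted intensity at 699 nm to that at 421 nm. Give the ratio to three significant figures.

Airmass: sec 67.9° = 2.6580.
τ(699 nm) = 0.0900 × (560/699)⁴ × 2.6580 = 0.0900 × 0.4119 × 2.6580 = 0.0985.
τ(421 nm) = 0.0900 × (560/421)⁴ × 2.6580 = 0.0900 × 3.1306 × 2.6580 = 0.7489.
T(699)/T(421) = exp(τ_B − τ_A) = exp(0.6503) = 1.9162.

1.92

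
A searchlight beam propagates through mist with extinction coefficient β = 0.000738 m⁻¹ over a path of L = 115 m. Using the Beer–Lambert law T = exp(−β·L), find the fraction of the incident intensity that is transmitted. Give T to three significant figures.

τ = β·L = 0.000738 × 115 = 0.0849.
T = exp(−0.0849) = 0.9186.

0.919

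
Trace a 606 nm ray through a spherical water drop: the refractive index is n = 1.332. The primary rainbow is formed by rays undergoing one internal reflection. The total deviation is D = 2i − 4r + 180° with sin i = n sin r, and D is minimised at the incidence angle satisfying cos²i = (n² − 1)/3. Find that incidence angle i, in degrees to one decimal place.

cos²i = (1.332² − 1)/3 = (1.77422 − 1)/3 = 0.25807.
cos i = 0.50801, so i = 59.469°.

59.5°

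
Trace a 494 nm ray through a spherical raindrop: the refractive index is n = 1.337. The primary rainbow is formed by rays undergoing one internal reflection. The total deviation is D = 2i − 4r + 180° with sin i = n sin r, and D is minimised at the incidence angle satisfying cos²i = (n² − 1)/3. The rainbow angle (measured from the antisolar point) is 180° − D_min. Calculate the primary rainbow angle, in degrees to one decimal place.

41.5°

cos²i = (1.78757 − 1)/3 = 0.26252; i = arccos(0.51237) = 59.178°.
sin r = sin 59.178°/1.337 = 0.64231; r = 39.964°.
D_min = 2·59.178° − 4·39.964° + 180° = 138.500°.
Rainbow angle = 180° − D_min = 41.500°.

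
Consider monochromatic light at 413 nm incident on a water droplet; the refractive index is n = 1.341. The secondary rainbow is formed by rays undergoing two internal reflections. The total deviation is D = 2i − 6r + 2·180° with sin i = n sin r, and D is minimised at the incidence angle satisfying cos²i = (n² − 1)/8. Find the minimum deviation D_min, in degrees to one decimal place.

233.0°

cos²i = (1.79828 − 1)/8 = 0.09979; i = arccos(0.31589) = 71.586°.
sin r = sin 71.586°/1.341 = 0.70753; r = 45.034°.
D_min = 2·71.586° − 6·45.034° + 360° = 232.966°.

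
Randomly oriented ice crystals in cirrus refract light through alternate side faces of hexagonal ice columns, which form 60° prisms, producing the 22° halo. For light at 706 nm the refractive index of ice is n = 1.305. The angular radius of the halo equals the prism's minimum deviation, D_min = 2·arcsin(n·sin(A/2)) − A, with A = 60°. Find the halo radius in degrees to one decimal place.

n·sin(A/2) = 1.305 × sin 30° = 1.305 × 0.5000 = 0.6525.
D_min = 2·arcsin(0.6525) − 60° = 2 × 40.730° − 60° = 21.461°.

21.5°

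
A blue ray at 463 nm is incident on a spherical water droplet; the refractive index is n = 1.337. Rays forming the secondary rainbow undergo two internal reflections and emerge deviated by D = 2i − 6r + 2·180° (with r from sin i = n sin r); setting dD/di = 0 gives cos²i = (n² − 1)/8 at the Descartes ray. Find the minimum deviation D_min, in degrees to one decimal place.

231.9°

cos²i = (1.78757 − 1)/8 = 0.09845; i = arccos(0.31376) = 71.714°.
sin r = sin 71.714°/1.337 = 0.71017; r = 45.249°.
D_min = 2·71.714° − 6·45.249° + 360° = 231.934°.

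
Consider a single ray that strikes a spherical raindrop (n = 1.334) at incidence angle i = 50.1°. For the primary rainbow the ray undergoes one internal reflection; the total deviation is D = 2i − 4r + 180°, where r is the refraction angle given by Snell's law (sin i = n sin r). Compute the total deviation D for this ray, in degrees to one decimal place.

139.8°

sin r = sin 50.1° / 1.334 = 0.7672/1.334 = 0.5751; r = 35.11°.
D = 2·50.1° − 4·35.11° + 180° = 100.20° − 140.42° + 180° = 139.78°.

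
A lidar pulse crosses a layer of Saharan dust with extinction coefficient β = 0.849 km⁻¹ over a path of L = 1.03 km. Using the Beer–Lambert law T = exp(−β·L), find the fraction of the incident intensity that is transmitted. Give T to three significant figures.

0.417

τ = β·L = 0.849 × 1.03 = 0.8745.
T = exp(−0.8745) = 0.4171.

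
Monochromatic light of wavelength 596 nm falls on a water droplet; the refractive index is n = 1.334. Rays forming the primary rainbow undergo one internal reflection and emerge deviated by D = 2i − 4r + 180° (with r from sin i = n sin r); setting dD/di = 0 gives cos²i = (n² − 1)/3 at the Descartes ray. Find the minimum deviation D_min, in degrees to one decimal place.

cos²i = (1.77956 − 1)/3 = 0.25985; i = arccos(0.50976) = 59.352°.
sin r = sin 59.352°/1.334 = 0.64492; r = 40.159°.
D_min = 2·59.352° − 4·40.159° + 180° = 138.067°.

138.1°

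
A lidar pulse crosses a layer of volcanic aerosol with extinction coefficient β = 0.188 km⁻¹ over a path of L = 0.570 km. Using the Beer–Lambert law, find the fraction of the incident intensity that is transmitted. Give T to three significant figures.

0.898

τ = β·L = 0.188 × 0.570 = 0.1072.
T = exp(−0.1072) = 0.8984.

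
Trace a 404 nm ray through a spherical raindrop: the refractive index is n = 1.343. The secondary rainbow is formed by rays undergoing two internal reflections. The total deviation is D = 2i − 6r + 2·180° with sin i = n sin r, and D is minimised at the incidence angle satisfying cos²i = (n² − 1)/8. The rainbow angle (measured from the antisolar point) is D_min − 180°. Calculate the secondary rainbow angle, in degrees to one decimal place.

cos²i = (1.80365 − 1)/8 = 0.10046; i = arccos(0.31695) = 71.522°.
sin r = sin 71.522°/1.343 = 0.70621; r = 44.928°.
D_min = 2·71.522° − 6·44.928° + 360° = 233.478°.
Rainbow angle = D_min − 180° = 53.478°.

53.5°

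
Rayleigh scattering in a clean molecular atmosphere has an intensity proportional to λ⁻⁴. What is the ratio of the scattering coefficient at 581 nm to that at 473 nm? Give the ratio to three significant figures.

Rayleigh scattering ∝ λ⁻⁴, so the ratio of coefficients is the inverse fourth power of the wavelength ratio.
σ(581)/σ(473) = (473/581)⁴ = (0.8141)⁴ = 0.4393.

0.439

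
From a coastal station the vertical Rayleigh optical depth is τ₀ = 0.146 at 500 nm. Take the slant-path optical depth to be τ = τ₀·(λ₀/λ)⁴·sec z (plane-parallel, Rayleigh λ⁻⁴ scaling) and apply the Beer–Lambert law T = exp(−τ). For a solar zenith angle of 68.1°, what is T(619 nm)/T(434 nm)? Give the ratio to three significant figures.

1.69

Airmass: sec 68.1° = 2.6811.
τ(619 nm) = 0.146 × (500/619)⁴ × 2.6811 = 0.146 × 0.4257 × 2.6811 = 0.1666.
τ(434 nm) = 0.146 × (500/434)⁴ × 2.6811 = 0.146 × 1.7617 × 2.6811 = 0.6896.
T(619)/T(434) = exp(τ_B − τ_A) = exp(0.5229) = 1.6870.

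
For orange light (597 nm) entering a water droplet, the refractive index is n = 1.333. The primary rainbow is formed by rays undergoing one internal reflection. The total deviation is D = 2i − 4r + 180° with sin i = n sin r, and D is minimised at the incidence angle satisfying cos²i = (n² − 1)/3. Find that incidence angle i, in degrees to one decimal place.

cos²i = (1.333² − 1)/3 = (1.77689 − 1)/3 = 0.25896.
cos i = 0.50888, so i = 59.410°.

59.4°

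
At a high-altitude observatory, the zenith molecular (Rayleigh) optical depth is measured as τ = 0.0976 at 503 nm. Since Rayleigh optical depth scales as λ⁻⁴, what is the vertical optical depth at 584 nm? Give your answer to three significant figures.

τ(584 nm) = τ(503 nm) × (503/584)⁴ = 0.0976 × (0.8613)⁴ = 0.0976 × 0.5503 = 0.0537.

0.0537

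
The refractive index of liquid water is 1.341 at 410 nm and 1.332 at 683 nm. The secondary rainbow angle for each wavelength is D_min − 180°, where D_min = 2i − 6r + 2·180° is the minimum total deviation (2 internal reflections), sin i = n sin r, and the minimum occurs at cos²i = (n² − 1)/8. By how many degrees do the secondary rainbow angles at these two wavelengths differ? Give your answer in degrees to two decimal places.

At 410 nm (n = 1.341): cos²i = 0.09979 → i = 71.586°, r = 45.034°, D_min = 232.966°, rainbow angle = 52.966°.
At 683 nm (n = 1.332): cos²i = 0.09678 → i = 71.875°, r = 45.520°, D_min = 230.628°, rainbow angle = 50.628°.
Angular width = |52.966° − 50.628°| = 2.337°.

2.34°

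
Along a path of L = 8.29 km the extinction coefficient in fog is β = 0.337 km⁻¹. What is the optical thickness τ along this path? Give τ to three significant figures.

2.79

τ = β·L = 0.337 × 8.29 = 2.7937.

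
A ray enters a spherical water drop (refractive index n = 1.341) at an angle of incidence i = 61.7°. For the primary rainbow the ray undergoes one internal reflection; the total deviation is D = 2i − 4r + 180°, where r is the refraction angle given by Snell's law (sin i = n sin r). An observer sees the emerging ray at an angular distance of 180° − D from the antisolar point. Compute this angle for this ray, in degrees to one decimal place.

40.8°

sin r = sin 61.7° / 1.341 = 0.8805/1.341 = 0.6566; r = 41.04°.
D = 2·61.7° − 4·41.04° + 180° = 123.40° − 164.16° + 180° = 139.24°.
Angle from antisolar point = 180° − D = 40.76°.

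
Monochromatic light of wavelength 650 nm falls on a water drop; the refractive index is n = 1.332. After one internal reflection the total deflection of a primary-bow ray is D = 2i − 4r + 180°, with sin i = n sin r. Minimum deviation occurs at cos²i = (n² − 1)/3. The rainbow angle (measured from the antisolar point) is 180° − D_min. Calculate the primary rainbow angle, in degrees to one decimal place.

cos²i = (1.77422 − 1)/3 = 0.25807; i = arccos(0.50801) = 59.469°.
sin r = sin 59.469°/1.332 = 0.64666; r = 40.290°.
D_min = 2·59.469° − 4·40.290° + 180° = 137.776°.
Rainbow angle = 180° − D_min = 42.224°.

42.2°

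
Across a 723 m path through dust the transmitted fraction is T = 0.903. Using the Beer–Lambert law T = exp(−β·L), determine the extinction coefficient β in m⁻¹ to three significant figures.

Beer–Lambert: T = exp(−βL) ⇒ β = −ln(T)/L = −ln(0.903)/723 = 0.1020/723 = 0.0001411 m⁻¹.

0.000141 m⁻¹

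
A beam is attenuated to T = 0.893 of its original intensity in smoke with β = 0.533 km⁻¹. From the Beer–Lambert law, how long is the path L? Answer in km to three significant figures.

Beer–Lambert: T = exp(−βL) ⇒ L = −ln(T)/β = −ln(0.893)/0.533 = 0.1132/0.533 = 0.2123 km.

0.212 km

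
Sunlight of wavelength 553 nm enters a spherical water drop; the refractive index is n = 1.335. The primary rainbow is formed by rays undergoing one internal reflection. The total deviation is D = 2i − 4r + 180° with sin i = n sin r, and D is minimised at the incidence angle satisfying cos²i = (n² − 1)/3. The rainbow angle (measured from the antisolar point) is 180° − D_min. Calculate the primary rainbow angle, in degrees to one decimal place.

41.8°

cos²i = (1.78222 − 1)/3 = 0.26074; i = arccos(0.51063) = 59.294°.
sin r = sin 59.294°/1.335 = 0.64405; r = 40.094°.
D_min = 2·59.294° − 4·40.094° + 180° = 138.212°.
Rainbow angle = 180° − D_min = 41.788°.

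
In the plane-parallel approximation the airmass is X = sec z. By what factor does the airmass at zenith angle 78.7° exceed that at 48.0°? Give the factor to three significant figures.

3.41

X(78.7°)/X(48.0°) = sec 78.7° / sec 48.0° = cos 48.0° / cos 78.7° = 0.6691/0.1959 = 3.4149.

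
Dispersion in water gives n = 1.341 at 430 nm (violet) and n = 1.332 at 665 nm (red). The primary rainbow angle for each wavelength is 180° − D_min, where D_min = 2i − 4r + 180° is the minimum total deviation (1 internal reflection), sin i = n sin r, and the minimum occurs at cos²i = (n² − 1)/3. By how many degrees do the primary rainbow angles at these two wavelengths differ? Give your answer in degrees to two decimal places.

1.29°

At 430 nm (n = 1.341): cos²i = 0.26609 → i = 58.946°, r = 39.705°, D_min = 139.071°, rainbow angle = 40.929°.
At 665 nm (n = 1.332): cos²i = 0.25807 → i = 59.469°, r = 40.290°, D_min = 137.776°, rainbow angle = 42.224°.
Angular width = |40.929° − 42.224°| = 1.295°.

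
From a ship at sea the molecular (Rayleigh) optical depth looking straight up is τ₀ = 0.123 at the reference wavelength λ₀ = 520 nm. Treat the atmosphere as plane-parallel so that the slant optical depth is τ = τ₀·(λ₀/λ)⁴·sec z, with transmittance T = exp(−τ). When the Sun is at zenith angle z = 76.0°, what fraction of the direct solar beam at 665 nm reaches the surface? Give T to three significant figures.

sec 76.0° = 4.1336.
τ = 0.123 × (520/665)⁴ × 4.1336 = 0.123 × 0.3739 × 4.1336 = 0.1901.
T = exp(−0.1901) = 0.8269.

0.827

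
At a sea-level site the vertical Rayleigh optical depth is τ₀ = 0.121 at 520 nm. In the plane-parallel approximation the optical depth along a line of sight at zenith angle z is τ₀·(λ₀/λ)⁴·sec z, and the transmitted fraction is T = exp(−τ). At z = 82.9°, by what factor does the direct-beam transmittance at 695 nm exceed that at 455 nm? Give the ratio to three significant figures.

Airmass: sec 82.9° = 8.0905.
τ(695 nm) = 0.121 × (520/695)⁴ × 8.0905 = 0.121 × 0.3134 × 8.0905 = 0.3068.
τ(455 nm) = 0.121 × (520/455)⁴ × 8.0905 = 0.121 × 1.7060 × 8.0905 = 1.6701.
T(695)/T(455) = exp(τ_B − τ_A) = exp(1.3633) = 3.9089.

3.91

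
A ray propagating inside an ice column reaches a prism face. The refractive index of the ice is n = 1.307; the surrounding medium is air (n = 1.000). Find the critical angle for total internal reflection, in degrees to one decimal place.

sin θ_c = n_air / n = 1.000 / 1.307 = 0.7651.
θ_c = arcsin(0.7651) = 49.92°.

49.9°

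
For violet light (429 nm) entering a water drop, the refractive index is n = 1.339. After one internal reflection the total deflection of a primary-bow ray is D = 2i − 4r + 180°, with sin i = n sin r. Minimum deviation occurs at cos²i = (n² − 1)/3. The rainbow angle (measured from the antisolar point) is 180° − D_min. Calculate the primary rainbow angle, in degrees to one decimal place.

41.2°

cos²i = (1.79292 − 1)/3 = 0.26431; i = arccos(0.51411) = 59.062°.
sin r = sin 59.062°/1.339 = 0.64057; r = 39.834°.
D_min = 2·59.062° − 4·39.834° + 180° = 138.786°.
Rainbow angle = 180° − D_min = 41.214°.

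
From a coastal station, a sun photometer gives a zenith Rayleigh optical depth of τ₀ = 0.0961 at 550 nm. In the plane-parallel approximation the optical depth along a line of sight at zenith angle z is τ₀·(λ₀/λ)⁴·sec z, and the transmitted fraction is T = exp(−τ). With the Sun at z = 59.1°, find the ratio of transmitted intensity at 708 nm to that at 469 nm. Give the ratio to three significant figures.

Airmass: sec 59.1° = 1.9473.
τ(708 nm) = 0.0961 × (550/708)⁴ × 1.9473 = 0.0961 × 0.3642 × 1.9473 = 0.0681.
τ(469 nm) = 0.0961 × (550/469)⁴ × 1.9473 = 0.0961 × 1.8913 × 1.9473 = 0.3539.
T(708)/T(469) = exp(τ_B − τ_A) = exp(0.2858) = 1.3308.

1.33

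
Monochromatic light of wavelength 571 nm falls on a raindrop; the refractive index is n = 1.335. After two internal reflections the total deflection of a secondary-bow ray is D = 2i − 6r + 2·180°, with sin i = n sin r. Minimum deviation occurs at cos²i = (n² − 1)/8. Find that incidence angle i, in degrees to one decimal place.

cos²i = (1.335² − 1)/8 = (1.78222 − 1)/8 = 0.09778.
cos i = 0.31269, so i = 71.778°.

71.8°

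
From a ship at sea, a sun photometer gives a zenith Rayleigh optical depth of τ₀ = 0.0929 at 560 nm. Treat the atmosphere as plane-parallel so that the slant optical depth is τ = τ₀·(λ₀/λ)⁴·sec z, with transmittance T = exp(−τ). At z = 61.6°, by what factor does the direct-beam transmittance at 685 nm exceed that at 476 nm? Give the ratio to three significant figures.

1.33

Airmass: sec 61.6° = 2.1025.
τ(685 nm) = 0.0929 × (560/685)⁴ × 2.1025 = 0.0929 × 0.4467 × 2.1025 = 0.0872.
τ(476 nm) = 0.0929 × (560/476)⁴ × 2.1025 = 0.0929 × 1.9157 × 2.1025 = 0.3742.
T(685)/T(476) = exp(τ_B − τ_A) = exp(0.2869) = 1.3323.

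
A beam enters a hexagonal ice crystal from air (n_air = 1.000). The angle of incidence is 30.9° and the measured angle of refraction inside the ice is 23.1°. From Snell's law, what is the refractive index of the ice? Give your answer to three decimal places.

n = sin θ_i / sin θ_r = sin 30.9° / sin 23.1° = 0.5135 / 0.3923 = 1.3089.

1.309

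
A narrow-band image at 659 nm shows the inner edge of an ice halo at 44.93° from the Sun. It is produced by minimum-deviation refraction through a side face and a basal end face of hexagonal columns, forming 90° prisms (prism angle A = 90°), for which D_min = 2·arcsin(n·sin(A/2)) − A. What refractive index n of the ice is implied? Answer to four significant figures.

Rearranging: n = sin((D_min + A)/2) / sin(A/2).
(D_min + A)/2 = (44.93° + 90°)/2 = 67.465°.
n = sin 67.465° / sin 45° = 0.9236 / 0.7071 = 1.3062.

1.306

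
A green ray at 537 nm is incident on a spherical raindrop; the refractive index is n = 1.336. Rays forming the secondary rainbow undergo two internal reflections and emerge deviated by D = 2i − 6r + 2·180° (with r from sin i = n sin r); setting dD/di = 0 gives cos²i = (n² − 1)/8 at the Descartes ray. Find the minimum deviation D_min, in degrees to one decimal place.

231.7°

cos²i = (1.78490 − 1)/8 = 0.09811; i = arccos(0.31323) = 71.746°.
sin r = sin 71.746°/1.336 = 0.71084; r = 45.303°.
D_min = 2·71.746° − 6·45.303° + 360° = 231.674°.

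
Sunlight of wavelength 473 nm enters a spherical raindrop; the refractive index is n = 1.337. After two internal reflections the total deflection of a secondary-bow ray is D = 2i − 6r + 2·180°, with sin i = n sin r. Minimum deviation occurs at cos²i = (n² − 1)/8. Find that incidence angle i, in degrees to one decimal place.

71.7°

cos²i = (1.337² − 1)/8 = (1.78757 − 1)/8 = 0.09845.
cos i = 0.31376, so i = 71.714°.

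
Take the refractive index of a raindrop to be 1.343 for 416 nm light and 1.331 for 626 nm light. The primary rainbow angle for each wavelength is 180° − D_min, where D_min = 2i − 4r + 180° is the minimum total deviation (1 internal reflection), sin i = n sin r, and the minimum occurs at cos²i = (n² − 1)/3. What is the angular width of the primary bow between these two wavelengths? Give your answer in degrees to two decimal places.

At 416 nm (n = 1.343): cos²i = 0.26788 → i = 58.830°, r = 39.577°, D_min = 139.354°, rainbow angle = 40.646°.
At 626 nm (n = 1.331): cos²i = 0.25719 → i = 59.527°, r = 40.356°, D_min = 137.630°, rainbow angle = 42.370°.
Angular width = |40.646° − 42.370°| = 1.724°.

1.72°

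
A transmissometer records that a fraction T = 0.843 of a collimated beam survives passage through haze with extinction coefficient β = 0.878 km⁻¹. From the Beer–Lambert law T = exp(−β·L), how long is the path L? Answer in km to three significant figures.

Beer–Lambert: T = exp(−βL) ⇒ L = −ln(T)/β = −ln(0.843)/0.878 = 0.1708/0.878 = 0.1945 km.

0.195 km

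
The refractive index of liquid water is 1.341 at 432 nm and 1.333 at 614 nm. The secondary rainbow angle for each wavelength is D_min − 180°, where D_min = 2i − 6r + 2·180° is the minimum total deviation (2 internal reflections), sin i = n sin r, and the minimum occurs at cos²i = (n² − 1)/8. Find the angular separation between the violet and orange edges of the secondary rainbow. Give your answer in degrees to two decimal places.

2.08°

At 432 nm (n = 1.341): cos²i = 0.09979 → i = 71.586°, r = 45.034°, D_min = 232.966°, rainbow angle = 52.966°.
At 614 nm (n = 1.333): cos²i = 0.09711 → i = 71.843°, r = 45.466°, D_min = 230.891°, rainbow angle = 50.891°.
Angular width = |52.966° − 50.891°| = 2.075°.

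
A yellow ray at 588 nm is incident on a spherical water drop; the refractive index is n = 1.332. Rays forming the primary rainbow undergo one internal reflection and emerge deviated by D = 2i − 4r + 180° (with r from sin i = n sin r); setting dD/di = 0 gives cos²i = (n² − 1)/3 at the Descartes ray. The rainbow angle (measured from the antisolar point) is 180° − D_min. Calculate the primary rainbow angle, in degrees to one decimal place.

42.2°

cos²i = (1.77422 − 1)/3 = 0.25807; i = arccos(0.50801) = 59.469°.
sin r = sin 59.469°/1.332 = 0.64666; r = 40.290°.
D_min = 2·59.469° − 4·40.290° + 180° = 137.776°.
Rainbow angle = 180° − D_min = 42.224°.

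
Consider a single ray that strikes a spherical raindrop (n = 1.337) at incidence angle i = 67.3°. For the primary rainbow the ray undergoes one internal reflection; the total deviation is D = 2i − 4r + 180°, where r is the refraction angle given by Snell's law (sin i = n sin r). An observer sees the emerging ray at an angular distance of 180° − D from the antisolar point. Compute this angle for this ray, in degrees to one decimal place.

39.9°

sin r = sin 67.3° / 1.337 = 0.9225/1.337 = 0.6900; r = 43.63°.
D = 2·67.3° − 4·43.63° + 180° = 134.60° − 174.52° + 180° = 140.08°.
Angle from antisolar point = 180° − D = 39.92°.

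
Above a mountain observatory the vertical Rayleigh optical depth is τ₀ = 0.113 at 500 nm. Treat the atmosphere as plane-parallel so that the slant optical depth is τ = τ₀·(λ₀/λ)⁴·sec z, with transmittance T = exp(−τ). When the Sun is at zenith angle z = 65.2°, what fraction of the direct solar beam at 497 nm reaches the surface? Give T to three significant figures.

sec 65.2° = 2.3841.
τ = 0.113 × (500/497)⁴ × 2.3841 = 0.113 × 1.0244 × 2.3841 = 0.2760.
T = exp(−0.2760) = 0.7588.

0.759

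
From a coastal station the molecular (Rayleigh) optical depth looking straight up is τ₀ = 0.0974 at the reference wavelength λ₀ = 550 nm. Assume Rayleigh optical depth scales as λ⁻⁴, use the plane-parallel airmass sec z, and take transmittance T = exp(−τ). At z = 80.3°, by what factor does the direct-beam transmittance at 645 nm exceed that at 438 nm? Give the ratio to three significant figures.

3.10

Airmass: sec 80.3° = 5.9351.
τ(645 nm) = 0.0974 × (550/645)⁴ × 5.9351 = 0.0974 × 0.5287 × 5.9351 = 0.3056.
τ(438 nm) = 0.0974 × (550/438)⁴ × 5.9351 = 0.0974 × 2.4863 × 5.9351 = 1.4373.
T(645)/T(438) = exp(τ_B − τ_A) = exp(1.1316) = 3.1008.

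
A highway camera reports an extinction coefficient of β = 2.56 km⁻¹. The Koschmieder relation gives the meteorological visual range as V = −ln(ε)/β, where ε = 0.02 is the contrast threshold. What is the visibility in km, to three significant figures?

1.53 km

V = −ln(0.02) / 2.56 = 3.912 / 2.56 = 1.5281 km.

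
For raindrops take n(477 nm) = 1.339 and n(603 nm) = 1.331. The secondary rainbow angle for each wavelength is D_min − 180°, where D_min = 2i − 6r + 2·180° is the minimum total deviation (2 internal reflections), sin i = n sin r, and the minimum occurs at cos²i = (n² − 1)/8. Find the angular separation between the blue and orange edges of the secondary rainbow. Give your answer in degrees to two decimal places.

2.09°

At 477 nm (n = 1.339): cos²i = 0.09912 → i = 71.650°, r = 45.141°, D_min = 232.451°, rainbow angle = 52.451°.
At 603 nm (n = 1.331): cos²i = 0.09645 → i = 71.907°, r = 45.575°, D_min = 230.365°, rainbow angle = 50.365°.
Angular width = |52.451° − 50.365°| = 2.086°.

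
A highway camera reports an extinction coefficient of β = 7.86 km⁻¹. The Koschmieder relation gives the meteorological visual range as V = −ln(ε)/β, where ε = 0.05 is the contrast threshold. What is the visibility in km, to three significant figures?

0.381 km

V = −ln(0.05) / 7.86 = 2.996 / 7.86 = 0.3811 km.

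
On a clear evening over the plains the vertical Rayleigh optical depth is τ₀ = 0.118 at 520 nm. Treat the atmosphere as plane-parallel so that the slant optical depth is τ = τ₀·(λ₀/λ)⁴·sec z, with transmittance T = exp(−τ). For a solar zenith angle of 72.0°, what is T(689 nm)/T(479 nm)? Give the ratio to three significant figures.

Airmass: sec 72.0° = 3.2361.
τ(689 nm) = 0.118 × (520/689)⁴ × 3.2361 = 0.118 × 0.3244 × 3.2361 = 0.1239.
τ(479 nm) = 0.118 × (520/479)⁴ × 3.2361 = 0.118 × 1.3889 × 3.2361 = 0.5304.
T(689)/T(479) = exp(τ_B − τ_A) = exp(0.4065) = 1.5015.

1.50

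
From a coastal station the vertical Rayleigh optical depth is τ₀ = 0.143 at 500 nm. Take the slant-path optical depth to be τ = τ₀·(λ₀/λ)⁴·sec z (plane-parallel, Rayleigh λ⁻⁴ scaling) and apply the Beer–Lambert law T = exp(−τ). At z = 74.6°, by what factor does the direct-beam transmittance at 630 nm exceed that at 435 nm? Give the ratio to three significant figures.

Airmass: sec 74.6° = 3.7657.
τ(630 nm) = 0.143 × (500/630)⁴ × 3.7657 = 0.143 × 0.3968 × 3.7657 = 0.2136.
τ(435 nm) = 0.143 × (500/435)⁴ × 3.7657 = 0.143 × 1.7455 × 3.7657 = 0.9399.
T(630)/T(435) = exp(τ_B − τ_A) = exp(0.7263) = 2.0674.

2.07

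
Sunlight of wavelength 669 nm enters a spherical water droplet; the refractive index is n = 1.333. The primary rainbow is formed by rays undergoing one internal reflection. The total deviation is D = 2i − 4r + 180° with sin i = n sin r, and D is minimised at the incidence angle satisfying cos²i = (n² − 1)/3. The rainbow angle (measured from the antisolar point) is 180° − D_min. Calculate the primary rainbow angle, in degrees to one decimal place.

42.1°

cos²i = (1.77689 − 1)/3 = 0.25896; i = arccos(0.50888) = 59.410°.
sin r = sin 59.410°/1.333 = 0.64579; r = 40.225°.
D_min = 2·59.410° − 4·40.225° + 180° = 137.922°.
Rainbow angle = 180° − D_min = 42.078°.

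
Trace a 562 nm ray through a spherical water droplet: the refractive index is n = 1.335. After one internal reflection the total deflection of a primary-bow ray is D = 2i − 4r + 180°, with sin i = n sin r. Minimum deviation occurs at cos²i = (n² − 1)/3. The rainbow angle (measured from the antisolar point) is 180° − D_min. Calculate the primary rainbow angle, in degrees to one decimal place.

cos²i = (1.78222 − 1)/3 = 0.26074; i = arccos(0.51063) = 59.294°.
sin r = sin 59.294°/1.335 = 0.64405; r = 40.094°.
D_min = 2·59.294° − 4·40.094° + 180° = 138.212°.
Rainbow angle = 180° − D_min = 41.788°.

41.8°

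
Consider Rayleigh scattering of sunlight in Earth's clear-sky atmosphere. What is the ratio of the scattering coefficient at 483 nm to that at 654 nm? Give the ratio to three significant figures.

3.36

Rayleigh scattering ∝ λ⁻⁴, so the ratio of coefficients is the inverse fourth power of the wavelength ratio.
σ(483)/σ(654) = (654/483)⁴ = (1.3540)⁴ = 3.361.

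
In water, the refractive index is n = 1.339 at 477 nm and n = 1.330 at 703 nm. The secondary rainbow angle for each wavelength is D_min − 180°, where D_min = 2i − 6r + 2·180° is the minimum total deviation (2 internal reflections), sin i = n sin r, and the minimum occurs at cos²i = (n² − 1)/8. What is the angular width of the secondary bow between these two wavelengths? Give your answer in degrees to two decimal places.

At 477 nm (n = 1.339): cos²i = 0.09912 → i = 71.650°, r = 45.141°, D_min = 232.451°, rainbow angle = 52.451°.
At 703 nm (n = 1.330): cos²i = 0.09611 → i = 71.940°, r = 45.630°, D_min = 230.101°, rainbow angle = 50.101°.
Angular width = |52.451° − 50.101°| = 2.350°.

2.35°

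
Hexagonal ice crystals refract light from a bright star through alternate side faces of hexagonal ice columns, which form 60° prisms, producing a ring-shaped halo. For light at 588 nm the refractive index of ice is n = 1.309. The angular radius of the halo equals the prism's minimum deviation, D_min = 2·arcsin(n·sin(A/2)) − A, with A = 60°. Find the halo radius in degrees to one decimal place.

n·sin(A/2) = 1.309 × sin 30° = 1.309 × 0.5000 = 0.6545.
D_min = 2·arcsin(0.6545) − 60° = 2 × 40.882° − 60° = 21.763°.

21.8°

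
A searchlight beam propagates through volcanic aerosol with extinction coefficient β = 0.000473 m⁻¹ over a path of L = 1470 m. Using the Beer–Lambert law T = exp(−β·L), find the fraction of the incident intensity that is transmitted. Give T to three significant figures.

0.499

τ = β·L = 0.000473 × 1470 = 0.6953.
T = exp(−0.6953) = 0.4989.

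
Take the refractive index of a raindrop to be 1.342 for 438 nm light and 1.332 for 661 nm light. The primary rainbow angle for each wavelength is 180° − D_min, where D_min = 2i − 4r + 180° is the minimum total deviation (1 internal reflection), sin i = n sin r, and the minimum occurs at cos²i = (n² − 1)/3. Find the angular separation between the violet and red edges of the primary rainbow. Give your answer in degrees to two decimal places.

1.44°

At 438 nm (n = 1.342): cos²i = 0.26699 → i = 58.888°, r = 39.641°, D_min = 139.213°, rainbow angle = 40.787°.
At 661 nm (n = 1.332): cos²i = 0.25807 → i = 59.469°, r = 40.290°, D_min = 137.776°, rainbow angle = 42.224°.
Angular width = |40.787° − 42.224°| = 1.437°.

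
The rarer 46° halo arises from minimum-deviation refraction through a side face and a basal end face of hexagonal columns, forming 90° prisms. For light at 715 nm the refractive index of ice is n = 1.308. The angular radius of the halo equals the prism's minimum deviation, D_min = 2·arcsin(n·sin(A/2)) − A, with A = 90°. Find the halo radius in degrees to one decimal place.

n·sin(A/2) = 1.308 × sin 45° = 1.308 × 0.7071 = 0.9249.
D_min = 2·arcsin(0.9249) − 90° = 2 × 67.653° − 90° = 45.305°.

45.3°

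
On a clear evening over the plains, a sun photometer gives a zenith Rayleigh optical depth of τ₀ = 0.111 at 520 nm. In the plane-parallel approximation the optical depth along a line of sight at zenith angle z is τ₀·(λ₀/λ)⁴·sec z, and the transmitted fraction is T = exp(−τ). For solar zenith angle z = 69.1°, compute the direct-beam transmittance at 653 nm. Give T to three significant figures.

0.882

sec 69.1° = 2.8032.
τ = 0.111 × (520/653)⁴ × 2.8032 = 0.111 × 0.4021 × 2.8032 = 0.1251.
T = exp(−0.1251) = 0.8824.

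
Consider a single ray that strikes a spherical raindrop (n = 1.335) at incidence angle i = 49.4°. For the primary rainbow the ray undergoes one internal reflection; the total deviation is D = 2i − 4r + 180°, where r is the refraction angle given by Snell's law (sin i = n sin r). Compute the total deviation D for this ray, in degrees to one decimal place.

140.1°

sin r = sin 49.4° / 1.335 = 0.7593/1.335 = 0.5687; r = 34.66°.
D = 2·49.4° − 4·34.66° + 180° = 98.80° − 138.65° + 180° = 140.15°.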